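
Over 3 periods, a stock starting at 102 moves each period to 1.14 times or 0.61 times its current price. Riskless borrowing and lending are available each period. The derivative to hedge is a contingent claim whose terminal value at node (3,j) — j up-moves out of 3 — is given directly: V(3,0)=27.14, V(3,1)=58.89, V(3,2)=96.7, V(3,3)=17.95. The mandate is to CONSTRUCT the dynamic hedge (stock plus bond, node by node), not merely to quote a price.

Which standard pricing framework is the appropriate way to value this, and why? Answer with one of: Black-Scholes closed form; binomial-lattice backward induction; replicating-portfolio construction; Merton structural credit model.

framework: replicating-portfolio construction

Key observation: a price alone would not answer the question — the per-node share/bond construction on the spot-102, 1.14/0.61 tree is required, and only the replicating-portfolio method yields it.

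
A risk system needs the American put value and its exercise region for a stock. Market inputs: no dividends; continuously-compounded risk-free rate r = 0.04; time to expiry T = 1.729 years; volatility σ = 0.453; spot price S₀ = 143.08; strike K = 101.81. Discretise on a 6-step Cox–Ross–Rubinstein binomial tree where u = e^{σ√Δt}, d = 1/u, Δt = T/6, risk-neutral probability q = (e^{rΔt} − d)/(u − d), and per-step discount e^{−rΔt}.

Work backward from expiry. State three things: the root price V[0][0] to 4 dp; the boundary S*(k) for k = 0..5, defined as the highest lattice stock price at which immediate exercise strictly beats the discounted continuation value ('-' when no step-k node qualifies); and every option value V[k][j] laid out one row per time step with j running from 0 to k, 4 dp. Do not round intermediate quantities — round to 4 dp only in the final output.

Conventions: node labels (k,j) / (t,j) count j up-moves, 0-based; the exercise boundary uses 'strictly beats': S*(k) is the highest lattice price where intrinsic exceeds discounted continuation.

params: Δt=0.28817 u=1.27529 d=0.78413 q=0.46311 e^(-rΔt)=0.98854
t_6 payoffs: 68.5502 47.7172 13.8350 0.0000 0.0000 0.0000 0.0000
t_5: node(5,0) S=42.4160 payoff=59.3940 vs cont=58.2272 → 59.3940 [stop]  node(5,1) S=68.9842 payoff=32.8258 vs cont=31.6590 → 32.8258 [stop]  node(5,2) S=112.1939 payoff=0.0000 vs cont=7.3428 → 7.3428 [wait]  node(5,3) S=182.4689 payoff=0.0000 vs cont=0.0000 → 0.0000 [wait]  node(5,4) S=296.7621 payoff=0.0000 vs cont=0.0000 → 0.0000 [wait]  node(5,5) S=482.6454 payoff=0.0000 vs cont=0.0000 → 0.0000 [wait]  ⇒ S*(5)=68.9842
t_4: node(4,0) S=54.0928 payoff=47.7172 vs cont=46.5504 → 47.7172 [stop]  node(4,1) S=87.9750 payoff=13.8350 vs cont=20.7835 → 20.7835 [wait]  node(4,2) S=143.0800 payoff=0.0000 vs cont=3.8971 → 3.8971 [wait]  node(4,3) S=232.7012 payoff=0.0000 vs cont=0.0000 → 0.0000 [wait]  node(4,4) S=378.4585 payoff=0.0000 vs cont=0.0000 → 0.0000 [wait]  ⇒ S*(4)=54.0928
t_3: node(3,0) S=68.9842 payoff=32.8258 vs cont=34.8401 → 34.8401 [wait]  node(3,1) S=112.1939 payoff=0.0000 vs cont=12.8147 → 12.8147 [wait]  node(3,2) S=182.4689 payoff=0.0000 vs cont=2.0683 → 2.0683 [wait]  node(3,3) S=296.7621 payoff=0.0000 vs cont=0.0000 → 0.0000 [wait]  ⇒ S*(3)=-
t_2: node(2,0) S=87.9750 payoff=13.8350 vs cont=24.3575 → 24.3575 [wait]  node(2,1) S=143.0800 payoff=0.0000 vs cont=7.7481 → 7.7481 [wait]  node(2,2) S=232.7012 payoff=0.0000 vs cont=1.0977 → 1.0977 [wait]  ⇒ S*(2)=-
t_1: node(1,0) S=112.1939 payoff=0.0000 vs cont=16.4746 → 16.4746 [wait]  node(1,1) S=182.4689 payoff=0.0000 vs cont=4.6148 → 4.6148 [wait]  ⇒ S*(1)=-
t_0: node(0,0) S=143.0800 payoff=0.0000 vs cont=10.8564 → 10.8564 [wait]  ⇒ S*(0)=-

price = 10.8564
boundary = - - - - 54.0928 68.9842
tree:
10.8564
16.4746 4.6148
24.3575 7.7481 1.0977
34.8401 12.8147 2.0683 0.0000
47.7172 20.7835 3.8971 0.0000 0.0000
59.3940 32.8258 7.3428 0.0000 0.0000 0.0000
68.5502 47.7172 13.8350 0.0000 0.0000 0.0000 0.0000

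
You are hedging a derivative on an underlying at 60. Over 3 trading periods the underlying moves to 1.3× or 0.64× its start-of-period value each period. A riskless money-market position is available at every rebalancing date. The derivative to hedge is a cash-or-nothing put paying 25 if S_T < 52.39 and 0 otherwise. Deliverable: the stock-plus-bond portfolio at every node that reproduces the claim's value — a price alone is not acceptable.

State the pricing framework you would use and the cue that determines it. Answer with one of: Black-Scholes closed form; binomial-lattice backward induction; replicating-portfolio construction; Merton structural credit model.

framework: replicating-portfolio construction

Key observation: a price alone would not answer the question — the per-node share/bond construction on the spot-60, 1.3/0.64 tree is required, and only the replicating-portfolio method yields it.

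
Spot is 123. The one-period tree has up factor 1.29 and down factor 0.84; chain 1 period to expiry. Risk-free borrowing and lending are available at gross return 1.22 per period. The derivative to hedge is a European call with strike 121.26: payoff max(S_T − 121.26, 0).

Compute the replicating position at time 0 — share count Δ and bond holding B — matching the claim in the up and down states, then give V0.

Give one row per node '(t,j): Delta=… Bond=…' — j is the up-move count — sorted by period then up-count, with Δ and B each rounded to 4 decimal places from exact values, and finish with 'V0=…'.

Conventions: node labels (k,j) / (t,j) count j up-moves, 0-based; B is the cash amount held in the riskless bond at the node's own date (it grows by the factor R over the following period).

Since d<R<u, set p* = (R−d)/(u−d) = 0.8444; price each node as the discounted p*-expectation of its children.
At maturity the claim pays: V(1,0)=0.0000, V(1,1)=37.4100
(0,0): S=123.0000. Δ = (V_up−V_dn)/(S_up−S_dn) = (37.4100−0.0000)/(158.6700−103.3200) = 0.6759. V = [p*·37.4100 + (1−p*)·0.0000]/1.22 = 25.8940. B = V − Δ·S = -57.2393.
As a check, the time-0 holding Δ(0,0)·S0 + B(0,0) comes to 25.8940 — exactly V0.

(0,0): Delta=0.6759 Bond=-57.2393
V0=25.8940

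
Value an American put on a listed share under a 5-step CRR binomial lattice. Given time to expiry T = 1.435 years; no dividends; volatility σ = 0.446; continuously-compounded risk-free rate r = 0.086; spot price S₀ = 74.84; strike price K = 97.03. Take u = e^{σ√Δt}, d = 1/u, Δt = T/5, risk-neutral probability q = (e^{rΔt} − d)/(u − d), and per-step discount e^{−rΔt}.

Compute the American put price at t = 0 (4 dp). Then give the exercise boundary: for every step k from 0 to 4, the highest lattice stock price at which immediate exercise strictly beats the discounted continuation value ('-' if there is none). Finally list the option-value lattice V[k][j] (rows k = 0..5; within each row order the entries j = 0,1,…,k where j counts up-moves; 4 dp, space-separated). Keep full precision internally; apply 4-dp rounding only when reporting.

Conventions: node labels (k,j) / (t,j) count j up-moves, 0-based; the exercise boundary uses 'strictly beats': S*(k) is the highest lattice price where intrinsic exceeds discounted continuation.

params: Δt=0.28700 u=1.26989 d=0.78747 q=0.49235 e^(-rΔt)=0.97562
t_5 payoffs: 74.3680 60.4846 38.0959 1.9912 0.0000 0.0000
t_4: node(4,0) S=28.7783 payoff=68.2517 vs cont=65.8861 → 68.2517 [stop]  node(4,1) S=46.4087 payoff=50.6213 vs cont=48.2557 → 50.6213 [stop]  node(4,2) S=74.8400 payoff=22.1900 vs cont=19.8244 → 22.1900 [stop]  node(4,3) S=120.6891 payoff=0.0000 vs cont=0.9862 → 0.9862 [wait]  node(4,4) S=194.6268 payoff=0.0000 vs cont=0.0000 → 0.0000 [wait]  ⇒ S*(4)=74.8400
t_3: node(3,0) S=36.5454 payoff=60.4846 vs cont=58.1191 → 60.4846 [stop]  node(3,1) S=58.9341 payoff=38.0959 vs cont=35.7303 → 38.0959 [stop]  node(3,2) S=95.0388 payoff=1.9912 vs cont=11.4639 → 11.4639 [wait]  node(3,3) S=153.2623 payoff=0.0000 vs cont=0.4884 → 0.4884 [wait]  ⇒ S*(3)=58.9341
t_2: node(2,0) S=46.4087 payoff=50.6213 vs cont=48.2557 → 50.6213 [stop]  node(2,1) S=74.8400 payoff=22.1900 vs cont=24.3746 → 24.3746 [wait]  node(2,2) S=120.6891 payoff=0.0000 vs cont=5.9124 → 5.9124 [wait]  ⇒ S*(2)=46.4087
t_1: node(1,0) S=58.9341 payoff=38.0959 vs cont=36.7797 → 38.0959 [stop]  node(1,1) S=95.0388 payoff=1.9912 vs cont=14.9121 → 14.9121 [wait]  ⇒ S*(1)=58.9341
t_0: node(0,0) S=74.8400 payoff=22.1900 vs cont=26.0309 → 26.0309 [wait]  ⇒ S*(0)=-

price = 26.0309
boundary = - 58.9341 46.4087 58.9341 74.8400
tree:
26.0309
38.0959 14.9121
50.6213 24.3746 5.9124
60.4846 38.0959 11.4639 0.4884
68.2517 50.6213 22.1900 0.9862 0.0000
74.3680 60.4846 38.0959 1.9912 0.0000 0.0000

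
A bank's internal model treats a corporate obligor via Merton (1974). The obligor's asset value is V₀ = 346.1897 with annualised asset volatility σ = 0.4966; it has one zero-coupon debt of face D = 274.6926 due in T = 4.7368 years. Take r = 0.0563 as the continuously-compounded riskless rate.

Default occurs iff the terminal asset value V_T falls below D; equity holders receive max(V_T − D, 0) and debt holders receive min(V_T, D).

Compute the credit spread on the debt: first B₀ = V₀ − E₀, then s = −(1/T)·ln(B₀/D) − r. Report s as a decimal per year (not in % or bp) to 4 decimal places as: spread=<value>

Equity is a call on the firm's assets struck at D = 274.6926:
d₁ = [ln(V₀/D) + (r + σ²/2)T] / (σ√T)
   = [ln(346.1897/274.6926) + (0.0563 + 0.5·0.4966²)·4.7368] / (0.4966·√4.7368)
   = [0.231334 + 0.850757] / 1.080810 = 1.001185
d₂ = d₁ − σ√T = 1.001185 − 1.080810 = -0.079624
N(d₁) = 0.841631,  N(d₂) = 0.468268,  e^(−rT) = 0.765917
E₀ = V₀·N(d₁) − D·e^(−rT)·N(d₂)
   = 346.1897·0.841631 − 274.6926·0.765917·0.468268 = 192.844440
B₀ = V₀ − E₀ = 346.1897 − 192.844440 = 153.345260
spread = −(1/T)·ln(B₀/D) − r = −(1/4.7368)·ln(153.345260/274.6926) − 0.0563 = 0.06677057

spread=0.0668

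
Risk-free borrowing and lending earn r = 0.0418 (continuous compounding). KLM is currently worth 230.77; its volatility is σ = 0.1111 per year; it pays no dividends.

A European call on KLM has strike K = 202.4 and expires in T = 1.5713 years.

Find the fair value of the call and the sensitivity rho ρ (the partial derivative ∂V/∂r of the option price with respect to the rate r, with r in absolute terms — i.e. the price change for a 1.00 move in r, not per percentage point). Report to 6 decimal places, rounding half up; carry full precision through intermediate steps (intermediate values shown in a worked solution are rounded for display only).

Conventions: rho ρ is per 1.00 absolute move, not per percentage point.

σ√T = 0.1111·√1.5713 = 0.139266
d₁ = (ln(S/K) + (r+σ²/2)T) / (σ√T) = (ln(230.77/202.4) + (0.0418+0.1111²/2)·1.5713) / 0.139266 = (0.131176 + 0.075378) / 0.139266 = 1.483162
d₂ = d₁ − σ√T = 1.483162 − 0.139266 = 1.343897
e^{−rT} = 0.936430
N(d₁) = 0.930984,  N(d₂) = 0.910509
Call price V = S·N(d₁) − K·e^{−rT}·N(d₂) = 214.843263 − 172.571950 = 42.271313
ρ = K·T·e^{−rT}·N(d₂) = 271.162305

price = 42.271313
ρ = 271.162305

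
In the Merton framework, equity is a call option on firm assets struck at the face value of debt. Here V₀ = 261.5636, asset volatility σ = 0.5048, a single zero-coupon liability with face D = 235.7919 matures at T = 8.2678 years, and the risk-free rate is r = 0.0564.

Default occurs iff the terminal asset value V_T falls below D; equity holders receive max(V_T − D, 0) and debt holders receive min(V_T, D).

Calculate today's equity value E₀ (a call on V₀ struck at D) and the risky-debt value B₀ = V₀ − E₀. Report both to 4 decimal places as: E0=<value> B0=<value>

Apply the equity-as-call identities (strike 235.7919, horizon 8.2678 years):
d₁ = [ln(V₀/D) + (r + σ²/2)T] / (σ√T)
   = [ln(261.5636/235.7919) + (0.0564 + 0.5·0.5048²)·8.2678] / (0.5048·√8.2678)
   = [0.103728 + 1.519717] / 1.451491 = 1.118467
d₂ = d₁ − σ√T = 1.118467 − 1.451491 = -0.333024
N(d₁) = 0.868316,  N(d₂) = 0.369558,  e^(−rT) = 0.627317
E₀ = V₀·N(d₁) − D·e^(−rT)·N(d₂)
   = 261.5636·0.868316 − 235.7919·0.627317·0.369558 = 172.456291
B₀ = V₀ − E₀ = 261.5636 − 172.456291 = 89.107309

E0=172.4563 B0=89.1073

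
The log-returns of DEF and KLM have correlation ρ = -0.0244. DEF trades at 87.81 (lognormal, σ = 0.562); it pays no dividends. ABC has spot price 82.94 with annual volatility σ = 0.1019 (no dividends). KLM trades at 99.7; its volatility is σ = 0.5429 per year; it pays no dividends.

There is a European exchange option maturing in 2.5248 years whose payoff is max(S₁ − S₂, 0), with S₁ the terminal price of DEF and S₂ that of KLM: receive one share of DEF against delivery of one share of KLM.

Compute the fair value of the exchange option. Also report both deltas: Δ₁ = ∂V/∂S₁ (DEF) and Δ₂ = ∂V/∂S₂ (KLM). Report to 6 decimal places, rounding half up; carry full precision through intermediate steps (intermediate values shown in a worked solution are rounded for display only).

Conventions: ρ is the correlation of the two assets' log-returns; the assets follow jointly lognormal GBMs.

exchange price = 38.336272
Δ1 = 0.700999
Δ2 = -0.232883

σ_eff = √(σ₁² + σ₂² − 2ρσ₁σ₂) = √(0.562² + 0.5429² − 2·-0.0244·0.562·0.5429) = 0.790869
d₁ = (ln(S₁/S₂) + (q₂ − q₁ + σ_eff²/2)T) / (σ_eff√T) = (ln(87.81/99.7) + (0.0 − 0.0 + 0.312737)·2.5248) / 1.256661 = 0.527277
d₂ = d₁ − σ_eff√T = 0.527277 − 1.256661 = -0.729384
N(d₁) = 0.700999,  N(d₂) = 0.232883
V = S₁·e^{−q₁T}·N(d₁) − S₂·e^{−q₂T}·N(d₂) = 61.554743 − 23.218471 = 38.336272
Key observation: the rate r is irrelevant here: denominating values in KLM turns the exchange into a ratio option on S₁/S₂, and discounting at r drops out.
Δ₁ = e^{−q₁T}·N(d₁) = 0.700999;  Δ₂ = −e^{−q₂T}·N(d₂) = -0.232883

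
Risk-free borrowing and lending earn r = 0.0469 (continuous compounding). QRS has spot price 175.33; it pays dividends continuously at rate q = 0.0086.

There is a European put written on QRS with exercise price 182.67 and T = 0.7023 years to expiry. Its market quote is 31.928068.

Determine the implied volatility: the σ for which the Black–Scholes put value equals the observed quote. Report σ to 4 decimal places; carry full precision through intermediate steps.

At σ = 0.5270 the Black–Scholes value reproduces the quote:
σ√T = 0.527·√0.7023 = 0.441644
d₁ = (ln(S/K) + (r−q+σ²/2)T) / (σ√T) = (ln(175.33/182.67) + (0.0469−0.0086+0.527²/2)·0.7023) / 0.441644 = (-0.041011 + 0.124423) / 0.441644 = 0.188866
d₂ = d₁ − σ√T = 0.188866 − 0.441644 = -0.252778
e^{−rT} = 0.967599
e^{−qT} = 0.993978
N(−d₁) = 0.425099,  N(−d₂) = 0.599780
V = K·e^{−rT}·N(−d₂) − S·e^{−qT}·N(−d₁) = 106.011884 − 74.083816 = 31.928068 (the observed quote) — the price is monotone increasing in volatility, hence this σ is the only solution

sigma = 0.5270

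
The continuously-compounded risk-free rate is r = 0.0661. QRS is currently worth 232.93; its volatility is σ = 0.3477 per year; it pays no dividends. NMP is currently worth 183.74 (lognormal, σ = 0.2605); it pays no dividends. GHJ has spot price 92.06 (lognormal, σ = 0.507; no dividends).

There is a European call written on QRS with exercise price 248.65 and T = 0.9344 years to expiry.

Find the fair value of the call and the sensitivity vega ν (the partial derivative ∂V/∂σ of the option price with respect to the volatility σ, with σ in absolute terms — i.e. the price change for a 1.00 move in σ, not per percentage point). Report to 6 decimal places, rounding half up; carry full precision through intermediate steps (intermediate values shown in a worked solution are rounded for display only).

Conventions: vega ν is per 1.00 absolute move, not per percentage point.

σ√T = 0.3477·√0.9344 = 0.336102
d₁ = (ln(S/K) + (r+σ²/2)T) / (σ√T) = (ln(232.93/248.65) + (0.0661+0.3477²/2)·0.9344) / 0.336102 = (-0.065308 + 0.118246) / 0.336102 = 0.157505
d₂ = d₁ − σ√T = 0.157505 − 0.336102 = -0.178597
e^{−rT} = 0.940105
N(d₁) = 0.562577,  N(d₂) = 0.429127
Call price V = S·N(d₁) − K·e^{−rT}·N(d₂) = 131.040978 − 100.311509 = 30.729469
φ(d₁) = (1/√(2π))·e^{−d₁²/2} = 0.394024
ν = S·φ(d₁)·√T = 88.718654

price = 30.729469
ν = 88.718654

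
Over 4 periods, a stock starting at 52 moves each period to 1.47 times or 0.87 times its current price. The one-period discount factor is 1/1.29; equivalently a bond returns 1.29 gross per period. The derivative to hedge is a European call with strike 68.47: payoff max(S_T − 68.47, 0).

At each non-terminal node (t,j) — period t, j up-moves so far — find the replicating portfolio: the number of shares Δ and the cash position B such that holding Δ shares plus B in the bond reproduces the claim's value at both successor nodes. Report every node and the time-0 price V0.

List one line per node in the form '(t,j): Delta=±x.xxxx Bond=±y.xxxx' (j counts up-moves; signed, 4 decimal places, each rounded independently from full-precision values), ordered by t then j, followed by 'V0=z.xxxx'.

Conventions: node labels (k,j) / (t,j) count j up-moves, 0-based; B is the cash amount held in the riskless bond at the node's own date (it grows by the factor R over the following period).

(0,0): Delta=0.9405 Bond=-21.0255
(1,0): Delta=0.7905 Bond=-20.3326
(1,1): Delta=0.9786 Bond=-30.0330
(2,0): Delta=0.3810 Bond=-10.1131
(2,1): Delta=0.8943 Bond=-33.1359
(2,2): Delta=1.0000 Bond=-41.1454
(3,0): Delta=0.0000 Bond=0.0000
(3,1): Delta=0.4776 Bond=-18.6369
(3,2): Delta=1.0000 Bond=-53.0775
(3,3): Delta=1.0000 Bond=-53.0775
V0=27.8829

Since d<R<u, set p* = (R−d)/(u−d) = 0.7000; price each node as the discounted p*-expectation of its children.
Payoffs at expiry: V(4,0)=0.0000, V(4,1)=0.0000, V(4,2)=16.5804, V(4,3)=75.2359, V(4,4)=174.3434
  t=3,j=0: stock 34.2422 → up 50.3360 (V=0.0000), down 29.7907 (V=0.0000). Price 0.0000; hedge Δ=0.0000, bond B=0.0000.
  t=3,j=1: stock 57.8574 → up 85.0504 (V=16.5804), down 50.3360 (V=0.0000). Price 8.9971; hedge Δ=0.4776, bond B=-18.6369.
  t=3,j=2: stock 97.7591 → up 143.7059 (V=75.2359), down 85.0504 (V=16.5804). Price 44.6816; hedge Δ=1.0000, bond B=-53.0775.
  t=3,j=3: stock 165.1792 → up 242.8134 (V=174.3434), down 143.7059 (V=75.2359). Price 112.1017; hedge Δ=1.0000, bond B=-53.0775.
  t=2,j=0: stock 39.3588 → up 57.8574 (V=8.9971), down 34.2422 (V=0.0000). Price 4.8822; hedge Δ=0.3810, bond B=-10.1131.
  t=2,j=1: stock 66.5028 → up 97.7591 (V=44.6816), down 57.8574 (V=8.9971). Price 26.3382; hedge Δ=0.8943, bond B=-33.1359.
  t=2,j=2: stock 112.3668 → up 165.1792 (V=112.1017), down 97.7591 (V=44.6816). Price 71.2214; hedge Δ=1.0000, bond B=-41.1454.
  t=1,j=0: stock 45.2400 → up 66.5028 (V=26.3382), down 39.3588 (V=4.8822). Price 15.4274; hedge Δ=0.7905, bond B=-20.3326.
  t=1,j=1: stock 76.4400 → up 112.3668 (V=71.2214), down 66.5028 (V=26.3382). Price 44.7725; hedge Δ=0.9786, bond B=-30.0330.
  t=0,j=0: stock 52.0000 → up 76.4400 (V=44.7725), down 45.2400 (V=15.4274). Price 27.8829; hedge Δ=0.9405, bond B=-21.0255.
Check: Δ(0,0)·S0 + B(0,0) = 27.8829 = V0.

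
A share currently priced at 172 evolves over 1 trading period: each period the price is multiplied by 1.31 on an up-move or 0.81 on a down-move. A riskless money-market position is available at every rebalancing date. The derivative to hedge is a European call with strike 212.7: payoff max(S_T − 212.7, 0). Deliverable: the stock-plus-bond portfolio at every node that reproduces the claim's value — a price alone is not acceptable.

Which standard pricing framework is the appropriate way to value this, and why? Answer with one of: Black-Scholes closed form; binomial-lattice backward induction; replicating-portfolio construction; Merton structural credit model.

Key observation: a price alone would not answer the question — the per-node share/bond construction on the spot-172, 1.31/0.81 tree is required, and only the replicating-portfolio method yields it.

framework: replicating-portfolio construction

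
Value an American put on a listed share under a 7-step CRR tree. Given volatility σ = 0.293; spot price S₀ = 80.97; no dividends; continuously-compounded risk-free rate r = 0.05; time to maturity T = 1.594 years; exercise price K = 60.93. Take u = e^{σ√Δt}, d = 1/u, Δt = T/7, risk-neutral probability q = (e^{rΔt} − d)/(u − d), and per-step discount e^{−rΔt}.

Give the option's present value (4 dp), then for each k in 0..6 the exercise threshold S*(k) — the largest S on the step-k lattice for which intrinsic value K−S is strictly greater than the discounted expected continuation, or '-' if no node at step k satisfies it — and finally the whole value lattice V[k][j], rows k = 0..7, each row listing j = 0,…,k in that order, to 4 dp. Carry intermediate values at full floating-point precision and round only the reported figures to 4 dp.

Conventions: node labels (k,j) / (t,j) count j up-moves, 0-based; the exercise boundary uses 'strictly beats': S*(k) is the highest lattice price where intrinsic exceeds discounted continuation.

Δt=0.22771, u=1.15006, d=0.86952, q=0.50592, disc=e^(-rΔt)=0.98868
k=7 terminal: V=max(K-S,0) → 30.5023 20.6849 7.6998 0.0000 0.0000 0.0000 0.0000 0.0000
k=6: j=0 S=34.9938 intr=25.9362 cont=25.2464 V=25.9362[EX]; j=1 S=46.2845 intr=14.6455 cont=13.9557 V=14.6455[EX]; j=2 S=61.2181 intr=0.0000 cont=3.7613 V=3.7613[hold]; j=3 S=80.9700 intr=0.0000 cont=0.0000 V=0.0000[hold]; j=4 S=107.0948 intr=0.0000 cont=0.0000 V=0.0000[hold]; j=5 S=141.6487 intr=0.0000 cont=0.0000 V=0.0000[hold]; j=6 S=187.3514 intr=0.0000 cont=0.0000 V=0.0000[hold]  S*(6)=46.2845
k=5: j=0 S=40.2451 intr=20.6849 cont=19.9951 V=20.6849[EX]; j=1 S=53.2302 intr=7.6998 cont=9.0355 V=9.0355[hold]; j=2 S=70.4048 intr=0.0000 cont=1.8373 V=1.8373[hold]; j=3 S=93.1207 intr=0.0000 cont=0.0000 V=0.0000[hold]; j=4 S=123.1659 intr=0.0000 cont=0.0000 V=0.0000[hold]; j=5 S=162.9052 intr=0.0000 cont=0.0000 V=0.0000[hold]  S*(5)=40.2451
k=4: j=0 S=46.2845 intr=14.6455 cont=14.6238 V=14.6455[EX]; j=1 S=61.2181 intr=0.0000 cont=5.3328 V=5.3328[hold]; j=2 S=80.9700 intr=0.0000 cont=0.8975 V=0.8975[hold]; j=3 S=107.0948 intr=0.0000 cont=0.0000 V=0.0000[hold]; j=4 S=141.6487 intr=0.0000 cont=0.0000 V=0.0000[hold]  S*(4)=46.2845
k=3: j=0 S=53.2302 intr=7.6998 cont=9.8216 V=9.8216[hold]; j=1 S=70.4048 intr=0.0000 cont=3.0539 V=3.0539[hold]; j=2 S=93.1207 intr=0.0000 cont=0.4384 V=0.4384[hold]; j=3 S=123.1659 intr=0.0000 cont=0.0000 V=0.0000[hold]  S*(3)=-
k=2: j=0 S=61.2181 intr=0.0000 cont=6.3253 V=6.3253[hold]; j=1 S=80.9700 intr=0.0000 cont=1.7111 V=1.7111[hold]; j=2 S=107.0948 intr=0.0000 cont=0.2142 V=0.2142[hold]  S*(2)=-
k=1: j=0 S=70.4048 intr=0.0000 cont=3.9457 V=3.9457[hold]; j=1 S=93.1207 intr=0.0000 cont=0.9430 V=0.9430[hold]  S*(1)=-
k=0: j=0 S=80.9700 intr=0.0000 cont=2.3991 V=2.3991[hold]  S*(0)=-

price = 2.3991
boundary = - - - - 46.2845 40.2451 46.2845
tree:
2.3991
3.9457 0.9430
6.3253 1.7111 0.2142
9.8216 3.0539 0.4384 0.0000
14.6455 5.3328 0.8975 0.0000 0.0000
20.6849 9.0355 1.8373 0.0000 0.0000 0.0000
25.9362 14.6455 3.7613 0.0000 0.0000 0.0000 0.0000
30.5023 20.6849 7.6998 0.0000 0.0000 0.0000 0.0000 0.0000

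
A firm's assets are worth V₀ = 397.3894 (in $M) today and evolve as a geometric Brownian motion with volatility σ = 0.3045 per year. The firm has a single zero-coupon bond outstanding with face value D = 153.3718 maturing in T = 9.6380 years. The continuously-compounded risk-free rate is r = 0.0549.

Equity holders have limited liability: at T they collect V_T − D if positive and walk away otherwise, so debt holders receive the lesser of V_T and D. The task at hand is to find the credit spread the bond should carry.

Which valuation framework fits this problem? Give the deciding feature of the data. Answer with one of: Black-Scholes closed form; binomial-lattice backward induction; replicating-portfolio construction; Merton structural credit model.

framework: Merton structural credit model

Key observation: with the firm-asset dynamics (V₀ = 397.3894) and a single zero-coupon liability of face 153.3718 given, debt value, spread, and default probability all derive from the option view of the balance sheet.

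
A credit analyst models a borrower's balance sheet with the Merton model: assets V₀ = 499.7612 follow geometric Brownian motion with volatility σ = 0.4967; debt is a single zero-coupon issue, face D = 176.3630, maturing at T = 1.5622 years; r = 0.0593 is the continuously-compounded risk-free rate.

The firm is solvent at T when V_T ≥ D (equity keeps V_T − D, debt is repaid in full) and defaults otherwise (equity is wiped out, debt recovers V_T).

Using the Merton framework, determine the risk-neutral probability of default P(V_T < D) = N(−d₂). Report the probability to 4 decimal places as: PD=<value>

PD=0.0647

Equity is a call on the firm's assets struck at D = 176.3630:
d₁ = [ln(V₀/D) + (r + σ²/2)T] / (σ√T)
   = [ln(499.7612/176.3630) + (0.0593 + 0.5·0.4967²)·1.5622] / (0.4967·√1.5622)
   = [1.041586 + 0.285344] / 0.620815 = 2.137399
d₂ = d₁ − σ√T = 2.137399 − 0.620815 = 1.516584
risk-neutral PD = N(−d₂) = N(-1.516584) = 0.064686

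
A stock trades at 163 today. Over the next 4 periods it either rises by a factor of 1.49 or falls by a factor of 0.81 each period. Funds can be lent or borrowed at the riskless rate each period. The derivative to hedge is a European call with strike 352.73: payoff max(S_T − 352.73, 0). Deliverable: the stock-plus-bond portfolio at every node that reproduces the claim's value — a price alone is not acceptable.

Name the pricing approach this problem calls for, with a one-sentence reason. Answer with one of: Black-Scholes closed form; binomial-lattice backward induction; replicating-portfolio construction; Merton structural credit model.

framework: replicating-portfolio construction

Key observation: since the answer must list Δ and B at each node of the 1.49/0.81 lattice on 163, the replicating-portfolio method — solving the two-state system at every node — is the one that applies.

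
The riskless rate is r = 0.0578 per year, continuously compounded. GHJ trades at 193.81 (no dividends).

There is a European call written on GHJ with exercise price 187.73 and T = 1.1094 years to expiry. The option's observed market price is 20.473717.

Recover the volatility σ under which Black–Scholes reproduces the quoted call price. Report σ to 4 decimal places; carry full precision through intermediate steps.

At σ = 0.1152 the Black–Scholes value reproduces the quote:
σ√T = 0.1152·√1.1094 = 0.121338
d₁ = (ln(S/K) + (r+σ²/2)T) / (σ√T) = (ln(193.81/187.73) + (0.0578+0.1152²/2)·1.1094) / 0.121338 = (0.031874 + 0.071485) / 0.121338 = 0.851822
d₂ = d₁ − σ√T = 0.851822 − 0.121338 = 0.730484
e^{−rT} = 0.937889
N(d₁) = 0.802844,  N(d₂) = 0.767453
V = S·N(d₁) − K·e^{−rT}·N(d₂) = 155.599105 − 135.125388 = 20.473717 (equal to the quote); since ∂V/∂σ > 0 for all σ, the implied volatility is unique

sigma = 0.1152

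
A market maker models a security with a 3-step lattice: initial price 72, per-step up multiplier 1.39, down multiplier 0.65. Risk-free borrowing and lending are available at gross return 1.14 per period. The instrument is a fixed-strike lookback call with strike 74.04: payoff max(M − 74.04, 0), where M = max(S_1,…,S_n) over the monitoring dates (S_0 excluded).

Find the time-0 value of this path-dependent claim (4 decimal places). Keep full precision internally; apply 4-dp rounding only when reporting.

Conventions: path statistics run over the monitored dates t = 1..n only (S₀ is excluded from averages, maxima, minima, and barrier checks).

Set p* = 0.6622 (from d < R < u); the path-dependent value is the discounted p*-expectation over all price paths.
Enumerate all 2^3 = 8 price paths (U = up ×1.39, D = down ×0.65); each path with k up-moves has probability p*^k·(1−p*)^(3−k).
DDD: M=46.8000, payoff=0.0000, prob=0.038559
UDD: M=100.0800, payoff=26.0400, prob=0.075575
DUD: M=65.0520, payoff=0.0000, prob=0.075575
UUD: M=139.1112, payoff=65.0712, prob=0.148128
DDU: M=46.8000, payoff=0.0000, prob=0.075575
UDU: M=100.0800, payoff=26.0400, prob=0.148128
DUU: M=90.4223, payoff=16.3823, prob=0.148128
UUU: M=193.3646, payoff=119.3246, prob=0.290331
Price = Σ prob·payoff / R^3 = 52.534369 / 1.481544 = 35.4592

price = 35.4592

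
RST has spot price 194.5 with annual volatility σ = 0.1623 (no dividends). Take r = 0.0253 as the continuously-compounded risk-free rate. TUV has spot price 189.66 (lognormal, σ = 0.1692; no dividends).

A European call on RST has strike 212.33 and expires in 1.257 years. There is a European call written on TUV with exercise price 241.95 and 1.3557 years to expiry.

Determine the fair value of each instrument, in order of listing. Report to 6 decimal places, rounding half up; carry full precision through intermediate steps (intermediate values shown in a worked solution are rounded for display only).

price(RST call K=212.33) = 9.590664
price(TUV call K=241.95) = 3.058194

[RST call K=212.33]
σ√T = 0.1623·√1.257 = 0.181964
d₁ = (ln(S/K) + (r+σ²/2)T) / (σ√T) = (ln(194.5/212.33) + (0.0253+0.1623²/2)·1.257) / 0.181964 = (-0.087710 + 0.048358) / 0.181964 = -0.216262
d₂ = d₁ − σ√T = -0.216262 − 0.181964 = -0.398226
e^{−rT} = 0.968698
N(d₁) = 0.414392,  N(d₂) = 0.345232
price = S·N(d₁) − K·e^{−rT}·N(d₂) = 80.599221 − 71.008557 = 9.590664
[TUV call K=241.95]
σ√T = 0.1692·√1.3557 = 0.197007
d₁ = (ln(S/K) + (r+σ²/2)T) / (σ√T) = (ln(189.66/241.95) + (0.0253+0.1692²/2)·1.3557) / 0.197007 = (-0.243498 + 0.053705) / 0.197007 = -0.963381
d₂ = d₁ − σ√T = -0.963381 − 0.197007 = -1.160388
e^{−rT} = 0.966282
N(d₁) = 0.167678,  N(d₂) = 0.122945
price = S·N(d₁) − K·e^{−rT}·N(d₂) = 31.801857 − 28.743663 = 3.058194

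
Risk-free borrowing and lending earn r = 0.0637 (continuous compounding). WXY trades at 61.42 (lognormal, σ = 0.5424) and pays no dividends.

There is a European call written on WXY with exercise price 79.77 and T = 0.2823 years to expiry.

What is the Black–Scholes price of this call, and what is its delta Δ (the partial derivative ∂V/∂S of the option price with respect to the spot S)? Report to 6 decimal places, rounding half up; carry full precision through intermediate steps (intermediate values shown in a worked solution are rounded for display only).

σ√T = 0.5424·√0.2823 = 0.288187
d₁ = (ln(S/K) + (r+σ²/2)T) / (σ√T) = (ln(61.42/79.77) + (0.0637+0.5424²/2)·0.2823) / 0.288187 = (-0.261412 + 0.059509) / 0.288187 = -0.700598
d₂ = d₁ − σ√T = -0.700598 − 0.288187 = -0.988785
e^{−rT} = 0.982178
N(d₁) = 0.241777,  N(d₂) = 0.161384
Call price V = S·N(d₁) − K·e^{−rT}·N(d₂) = 14.849949 − 12.644183 = 2.205766
Δ = N(d₁) = 0.241777

price = 2.205766
Δ = 0.241777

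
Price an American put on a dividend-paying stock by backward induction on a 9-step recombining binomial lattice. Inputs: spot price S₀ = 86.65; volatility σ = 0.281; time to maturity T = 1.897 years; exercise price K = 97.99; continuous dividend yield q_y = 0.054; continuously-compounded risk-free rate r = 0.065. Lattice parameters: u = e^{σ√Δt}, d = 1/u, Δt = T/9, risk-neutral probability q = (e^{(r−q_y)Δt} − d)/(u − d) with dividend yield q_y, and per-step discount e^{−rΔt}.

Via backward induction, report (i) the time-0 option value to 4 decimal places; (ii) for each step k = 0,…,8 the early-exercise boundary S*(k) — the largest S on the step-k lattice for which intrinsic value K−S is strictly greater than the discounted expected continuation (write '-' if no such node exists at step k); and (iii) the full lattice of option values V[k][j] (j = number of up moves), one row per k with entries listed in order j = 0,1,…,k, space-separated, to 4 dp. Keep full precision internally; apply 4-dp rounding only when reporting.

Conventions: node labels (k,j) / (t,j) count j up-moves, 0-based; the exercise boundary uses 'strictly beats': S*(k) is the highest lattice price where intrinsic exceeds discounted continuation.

price = 18.1244
boundary = - - - 58.8417 66.9442 58.8417 66.9442 76.1624 86.6500
tree:
18.1244
24.1381 12.0490
31.2221 17.0620 6.8959
39.1483 23.4267 10.5707 3.0624
46.2701 31.0458 15.7427 5.2004 0.8046
52.5300 39.1483 22.6156 8.6555 1.5590 0.0000
58.0321 46.2701 31.0458 14.0180 3.0207 0.0000 0.0000
62.8684 52.5300 39.1483 21.8276 5.8528 0.0000 0.0000 0.0000
67.1193 58.0321 46.2701 31.0458 11.3400 0.0000 0.0000 0.0000 0.0000
70.8557 62.8684 52.5300 39.1483 21.8276 0.0000 0.0000 0.0000 0.0000 0.0000

params: Δt=0.21078 u=1.13770 d=0.87897 q=0.47676 e^(-rΔt)=0.98639
t_9 payoffs: 70.8557 62.8684 52.5300 39.1483 21.8276 0.0000 0.0000 0.0000 0.0000 0.0000
t_8: node(8,0) S=30.8707 payoff=67.1193 vs cont=66.1353 → 67.1193 [stop]  node(8,1) S=39.9579 payoff=58.0321 vs cont=57.1510 → 58.0321 [stop]  node(8,2) S=51.7199 payoff=46.2701 vs cont=45.5221 → 46.2701 [stop]  node(8,3) S=66.9442 payoff=31.0458 vs cont=30.4701 → 31.0458 [stop]  node(8,4) S=86.6500 payoff=11.3400 vs cont=11.2656 → 11.3400 [stop]  node(8,5) S=112.1564 payoff=0.0000 vs cont=0.0000 → 0.0000 [wait]  node(8,6) S=145.1709 payoff=0.0000 vs cont=0.0000 → 0.0000 [wait]  node(8,7) S=187.9035 payoff=0.0000 vs cont=0.0000 → 0.0000 [wait]  node(8,8) S=243.2150 payoff=0.0000 vs cont=0.0000 → 0.0000 [wait]  ⇒ S*(8)=86.6500
t_7: node(7,0) S=35.1216 payoff=62.8684 vs cont=61.9325 → 62.8684 [stop]  node(7,1) S=45.4600 payoff=52.5300 vs cont=51.7111 → 52.5300 [stop]  node(7,2) S=58.8417 payoff=39.1483 vs cont=38.4809 → 39.1483 [stop]  node(7,3) S=76.1624 payoff=21.8276 vs cont=21.3562 → 21.8276 [stop]  node(7,4) S=98.5817 payoff=0.0000 vs cont=5.8528 → 5.8528 [wait]  node(7,5) S=127.6003 payoff=0.0000 vs cont=0.0000 → 0.0000 [wait]  node(7,6) S=165.1609 payoff=0.0000 vs cont=0.0000 → 0.0000 [wait]  node(7,7) S=213.7778 payoff=0.0000 vs cont=0.0000 → 0.0000 [wait]  ⇒ S*(7)=76.1624
t_6: node(6,0) S=39.9579 payoff=58.0321 vs cont=57.1510 → 58.0321 [stop]  node(6,1) S=51.7199 payoff=46.2701 vs cont=45.5221 → 46.2701 [stop]  node(6,2) S=66.9442 payoff=31.0458 vs cont=30.4701 → 31.0458 [stop]  node(6,3) S=86.6500 payoff=11.3400 vs cont=14.0180 → 14.0180 [wait]  node(6,4) S=112.1564 payoff=0.0000 vs cont=3.0207 → 3.0207 [wait]  node(6,5) S=145.1709 payoff=0.0000 vs cont=0.0000 → 0.0000 [wait]  node(6,6) S=187.9035 payoff=0.0000 vs cont=0.0000 → 0.0000 [wait]  ⇒ S*(6)=66.9442
t_5: node(5,0) S=45.4600 payoff=52.5300 vs cont=51.7111 → 52.5300 [stop]  node(5,1) S=58.8417 payoff=39.1483 vs cont=38.4809 → 39.1483 [stop]  node(5,2) S=76.1624 payoff=21.8276 vs cont=22.6156 → 22.6156 [wait]  node(5,3) S=98.5817 payoff=0.0000 vs cont=8.6555 → 8.6555 [wait]  node(5,4) S=127.6003 payoff=0.0000 vs cont=1.5590 → 1.5590 [wait]  node(5,5) S=165.1609 payoff=0.0000 vs cont=0.0000 → 0.0000 [wait]  ⇒ S*(5)=58.8417
t_4: node(4,0) S=51.7199 payoff=46.2701 vs cont=45.5221 → 46.2701 [stop]  node(4,1) S=66.9442 payoff=31.0458 vs cont=30.8406 → 31.0458 [stop]  node(4,2) S=86.6500 payoff=11.3400 vs cont=15.7427 → 15.7427 [wait]  node(4,3) S=112.1564 payoff=0.0000 vs cont=5.2004 → 5.2004 [wait]  node(4,4) S=145.1709 payoff=0.0000 vs cont=0.8046 → 0.8046 [wait]  ⇒ S*(4)=66.9442
t_3: node(3,0) S=58.8417 payoff=39.1483 vs cont=38.4809 → 39.1483 [stop]  node(3,1) S=76.1624 payoff=21.8276 vs cont=23.4267 → 23.4267 [wait]  node(3,2) S=98.5817 payoff=0.0000 vs cont=10.5707 → 10.5707 [wait]  node(3,3) S=127.6003 payoff=0.0000 vs cont=3.0624 → 3.0624 [wait]  ⇒ S*(3)=58.8417
t_2: node(2,0) S=66.9442 payoff=31.0458 vs cont=31.2221 → 31.2221 [wait]  node(2,1) S=86.6500 payoff=11.3400 vs cont=17.0620 → 17.0620 [wait]  node(2,2) S=112.1564 payoff=0.0000 vs cont=6.8959 → 6.8959 [wait]  ⇒ S*(2)=-
t_1: node(1,0) S=76.1624 payoff=21.8276 vs cont=24.1381 → 24.1381 [wait]  node(1,1) S=98.5817 payoff=0.0000 vs cont=12.0490 → 12.0490 [wait]  ⇒ S*(1)=-
t_0: node(0,0) S=86.6500 payoff=11.3400 vs cont=18.1244 → 18.1244 [wait]  ⇒ S*(0)=-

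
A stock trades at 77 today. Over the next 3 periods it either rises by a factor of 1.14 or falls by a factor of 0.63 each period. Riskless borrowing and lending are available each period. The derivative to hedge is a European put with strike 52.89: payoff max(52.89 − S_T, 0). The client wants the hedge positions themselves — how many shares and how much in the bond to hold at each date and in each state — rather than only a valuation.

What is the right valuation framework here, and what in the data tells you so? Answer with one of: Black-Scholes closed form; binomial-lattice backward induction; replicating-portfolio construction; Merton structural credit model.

Key observation: a price alone would not answer the question — the per-node share/bond construction on the spot-77, 1.14/0.63 tree is required, and only the replicating-portfolio method yields it.

framework: replicating-portfolio construction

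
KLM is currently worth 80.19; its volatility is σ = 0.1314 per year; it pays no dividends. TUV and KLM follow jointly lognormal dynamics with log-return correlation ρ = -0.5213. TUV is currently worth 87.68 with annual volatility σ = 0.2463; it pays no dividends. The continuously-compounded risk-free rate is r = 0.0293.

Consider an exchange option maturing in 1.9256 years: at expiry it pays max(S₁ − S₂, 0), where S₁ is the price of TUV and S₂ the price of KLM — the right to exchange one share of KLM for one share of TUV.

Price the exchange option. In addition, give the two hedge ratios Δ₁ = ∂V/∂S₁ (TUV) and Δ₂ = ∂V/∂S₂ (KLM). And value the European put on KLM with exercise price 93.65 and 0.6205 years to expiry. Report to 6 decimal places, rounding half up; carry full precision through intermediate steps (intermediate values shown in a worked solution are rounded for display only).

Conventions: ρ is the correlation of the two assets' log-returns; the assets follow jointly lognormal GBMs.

exchange price = 19.413901
Δ1 = 0.664371
Δ2 = -0.484327
price(KLM put K=93.65) = 12.157327

σ_eff = √(σ₁² + σ₂² − 2ρσ₁σ₂) = √(0.2463² + 0.1314² − 2·-0.5213·0.2463·0.1314) = 0.334174
d₁ = (ln(S₁/S₂) + (q₂ − q₁ + σ_eff²/2)T) / (σ_eff√T) = (ln(87.68/80.19) + (0.0 − 0.0 + 0.055836)·1.9256) / 0.463720 = 0.424422
d₂ = d₁ − σ_eff√T = 0.424422 − 0.463720 = -0.039297
N(d₁) = 0.664371,  N(d₂) = 0.484327
V = S₁·e^{−q₁T}·N(d₁) − S₂·e^{−q₂T}·N(d₂) = 58.252056 − 38.838154 = 19.413901
Δ₁ = e^{−q₁T}·N(d₁) = 0.664371;  Δ₂ = −e^{−q₂T}·N(d₂) = -0.484327
[vanilla: KLM put K=93.65]
σ√T = 0.1314·√0.6205 = 0.103506
d₁ = (ln(S/K) + (r+σ²/2)T) / (σ√T) = (ln(80.19/93.65) + (0.0293+0.1314²/2)·0.6205) / 0.103506 = (-0.155166 + 0.023537) / 0.103506 = -1.271694
d₂ = d₁ − σ√T = -1.271694 − 0.103506 = -1.375200
e^{−rT} = 0.981984
N(−d₁) = 0.898259,  N(−d₂) = 0.915465
price = K·e^{−rT}·N(−d₂) − S·N(−d₁) = 84.188724 − 72.031397 = 12.157327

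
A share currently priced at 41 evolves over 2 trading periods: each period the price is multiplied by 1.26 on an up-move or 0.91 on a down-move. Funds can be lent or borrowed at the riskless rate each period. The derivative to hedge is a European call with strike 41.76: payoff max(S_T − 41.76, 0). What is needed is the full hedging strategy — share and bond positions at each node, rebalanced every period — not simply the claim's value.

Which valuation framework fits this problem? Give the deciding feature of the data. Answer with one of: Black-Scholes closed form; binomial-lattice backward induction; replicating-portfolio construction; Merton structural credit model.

framework: replicating-portfolio construction

Key observation: since the answer must list Δ and B at each node of the 1.26/0.91 lattice on 41, the replicating-portfolio method — solving the two-state system at every node — is the one that applies.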